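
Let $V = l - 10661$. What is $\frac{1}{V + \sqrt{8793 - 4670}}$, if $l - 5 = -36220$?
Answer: $- \frac{46876}{2197355253} - \frac{\sqrt{4123}}{2197355253} \approx -2.1362 \cdot 10^{-5}$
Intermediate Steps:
$l = -36215$ ($l = 5 - 36220 = -36215$)
$V = -46876$ ($V = -36215 - 10661 = -46876$)
$\frac{1}{V + \sqrt{8793 - 4670}} = \frac{1}{-46876 + \sqrt{8793 - 4670}} = \frac{1}{-46876 + \sqrt{4123}}$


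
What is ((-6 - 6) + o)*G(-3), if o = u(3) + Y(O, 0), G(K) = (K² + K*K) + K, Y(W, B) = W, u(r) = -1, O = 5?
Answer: -120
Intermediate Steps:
G(K) = K + 2*K² (G(K) = (K² + K²) + K = 2*K² + K = K + 2*K²)
o = 4 (o = -1 + 5 = 4)
((-6 - 6) + o)*G(-3) = ((-6 - 6) + 4)*(-3*(1 + 2*(-3))) = (-12 + 4)*(-3*(1 - 6)) = -(-24)*(-5) = -8*15 = -120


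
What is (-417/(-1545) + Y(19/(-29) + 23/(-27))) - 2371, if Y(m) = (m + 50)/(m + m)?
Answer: -290093991/121540 ≈ -2386.8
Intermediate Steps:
Y(m) = (50 + m)/(2*m) (Y(m) = (50 + m)/((2*m)) = (50 + m)*(1/(2*m)) = (50 + m)/(2*m))
(-417/(-1545) + Y(19/(-29) + 23/(-27))) - 2371 = (-417/(-1545) + (50 + (19/(-29) + 23/(-27)))/(2*(19/(-29) + 23/(-27)))) - 2371 = (-417*(-1/1545) + (50 + (19*(-1/29) + 23*(-1/27)))/(2*(19*(-1/29) + 23*(-1/27)))) - 2371 = (139/515 + (50 + (-19/29 - 23/27))/(2*(-19/29 - 23/27))) - 2371 = (139/515 + (50 - 1180/783)/(2*(-1180/783))) - 2371 = (139/515 + (½)*(-783/1180)*(37970/783)) - 2371 = (139/515 - 3797/236) - 2371 = -1922651/121540 - 2371 = -290093991/121540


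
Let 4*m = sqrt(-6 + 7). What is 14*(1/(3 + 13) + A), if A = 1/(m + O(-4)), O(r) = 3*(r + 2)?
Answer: -287/184 ≈ -1.5598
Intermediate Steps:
O(r) = 6 + 3*r (O(r) = 3*(2 + r) = 6 + 3*r)
m = 1/4 (m = sqrt(-6 + 7)/4 = sqrt(1)/4 = (1/4)*1 = 1/4 ≈ 0.25000)
A = -4/23 (A = 1/(1/4 + (6 + 3*(-4))) = 1/(1/4 + (6 - 12)) = 1/(1/4 - 6) = 1/(-23/4) = -4/23 ≈ -0.17391)
14*(1/(3 + 13) + A) = 14*(1/(3 + 13) - 4/23) = 14*(1/16 - 4/23) = 14*(-41/368) = -287/184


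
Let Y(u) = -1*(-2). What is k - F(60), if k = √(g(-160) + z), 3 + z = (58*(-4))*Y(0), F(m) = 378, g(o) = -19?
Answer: -378 + 9*I*√6 ≈ -378.0 + 22.045*I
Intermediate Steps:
Y(u) = 2
z = -467 (z = -3 + (58*(-4))*2 = -3 - 232*2 = -3 - 464 = -467)
k = 9*I*√6 (k = √(-19 - 467) = √(-486) = 9*I*√6 ≈ 22.045*I)
k - F(60) = 9*I*√6 - 1*378 = 9*I*√6 - 378 = -378 + 9*I*√6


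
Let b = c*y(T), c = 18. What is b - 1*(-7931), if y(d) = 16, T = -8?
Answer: 8219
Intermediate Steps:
b = 288 (b = 18*16 = 288)
b - 1*(-7931) = 288 - 1*(-7931) = 288 + 7931 = 8219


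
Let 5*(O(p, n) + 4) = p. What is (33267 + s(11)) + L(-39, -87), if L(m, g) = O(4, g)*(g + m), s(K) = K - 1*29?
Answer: 168261/5 ≈ 33652.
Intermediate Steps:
s(K) = -29 + K (s(K) = K - 29 = -29 + K)
O(p, n) = -4 + p/5
L(m, g) = -16*g/5 - 16*m/5 (L(m, g) = (-4 + (⅕)*4)*(g + m) = (-4 + ⅘)*(g + m) = -16*(g + m)/5 = -16*g/5 - 16*m/5)
(33267 + s(11)) + L(-39, -87) = (33267 + (-29 + 11)) + (-16/5*(-87) - 16/5*(-39)) = (33267 - 18) + (1392/5 + 624/5) = 33249 + 2016/5 = 168261/5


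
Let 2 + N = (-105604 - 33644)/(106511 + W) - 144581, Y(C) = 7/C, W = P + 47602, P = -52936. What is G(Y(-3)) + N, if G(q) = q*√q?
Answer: -14628613439/101177 - 7*I*√21/9 ≈ -1.4458e+5 - 3.5642*I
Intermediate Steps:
W = -5334 (W = -52936 + 47602 = -5334)
G(q) = q^(3/2)
N = -14628613439/101177 (N = -2 + ((-105604 - 33644)/(106511 - 5334) - 144581) = -2 + (-139248/101177 - 144581) = -2 - 14628411085/101177 = -14628613439/101177 ≈ -1.4458e+5)
G(Y(-3)) + N = (7/(-3))^(3/2) - 14628613439/101177 = (7*(-⅓))^(3/2) - 14628613439/101177 = (-7/3)^(3/2) - 14628613439/101177 = -7*I*√21/9 - 14628613439/101177 = -14628613439/101177 - 7*I*√21/9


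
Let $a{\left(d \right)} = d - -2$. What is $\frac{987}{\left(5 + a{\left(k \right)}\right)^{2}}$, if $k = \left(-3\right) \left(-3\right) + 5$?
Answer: $\frac{47}{21} \approx 2.2381$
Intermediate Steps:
$k = 14$ ($k = 9 + 5 = 14$)
$a{\left(d \right)} = 2 + d$ ($a{\left(d \right)} = d + 2 = 2 + d$)
$\frac{987}{\left(5 + a{\left(k \right)}\right)^{2}} = \frac{987}{\left(5 + \left(2 + 14\right)\right)^{2}} = \frac{987}{\left(5 + 16\right)^{2}} = \frac{987}{21^{2}} = \frac{987}{441} = 987 \cdot \frac{1}{441} = \frac{47}{21}$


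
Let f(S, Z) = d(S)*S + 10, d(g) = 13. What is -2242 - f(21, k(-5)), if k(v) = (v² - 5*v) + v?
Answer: -2525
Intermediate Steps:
k(v) = v² - 4*v
f(S, Z) = 10 + 13*S (f(S, Z) = 13*S + 10 = 10 + 13*S)
-2242 - f(21, k(-5)) = -2242 - (10 + 13*21) = -2242 - (10 + 273) = -2242 - 1*283 = -2242 - 283 = -2525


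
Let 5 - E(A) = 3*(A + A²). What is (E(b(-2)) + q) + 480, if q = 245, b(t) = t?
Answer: 724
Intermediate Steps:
E(A) = 5 - 3*A - 3*A² (E(A) = 5 - 3*(A + A²) = 5 - (3*A + 3*A²) = 5 + (-3*A - 3*A²) = 5 - 3*A - 3*A²)
(E(b(-2)) + q) + 480 = ((5 - 3*(-2) - 3*(-2)²) + 245) + 480 = ((5 + 6 - 3*4) + 245) + 480 = ((5 + 6 - 12) + 245) + 480 = (-1 + 245) + 480 = 244 + 480 = 724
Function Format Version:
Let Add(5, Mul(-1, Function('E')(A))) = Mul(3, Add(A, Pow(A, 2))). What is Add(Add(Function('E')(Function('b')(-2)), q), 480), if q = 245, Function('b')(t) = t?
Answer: 724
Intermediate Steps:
Function('E')(A) = Add(5, Mul(-3, A), Mul(-3, Pow(A, 2))) (Function('E')(A) = Add(5, Mul(-1, Mul(3, Add(A, Pow(A, 2))))) = Add(5, Mul(-1, Add(Mul(3, A), Mul(3, Pow(A, 2))))) = Add(5, Add(Mul(-3, A), Mul(-3, Pow(A, 2)))) = Add(5, Mul(-3, A), Mul(-3, Pow(A, 2))))
Add(Add(Function('E')(Function('b')(-2)), q), 480) = Add(Add(Add(5, Mul(-3, -2), Mul(-3, Pow(-2, 2))), 245), 480) = Add(Add(Add(5, 6, Mul(-3, 4)), 245), 480) = Add(Add(Add(5, 6, -12), 245), 480) = Add(Add(-1, 245), 480) = Add(244, 480) = 724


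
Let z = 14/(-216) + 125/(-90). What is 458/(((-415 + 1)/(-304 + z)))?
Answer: 7554481/22356 ≈ 337.92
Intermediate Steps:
z = -157/108 (z = 14*(-1/216) + 125*(-1/90) = -7/108 - 25/18 = -157/108 ≈ -1.4537)
458/(((-415 + 1)/(-304 + z))) = 458/(((-415 + 1)/(-304 - 157/108))) = 458/((-414/(-32989/108))) = 458/((-414*(-108/32989))) = 458/(44712/32989) = 458*(32989/44712) = 7554481/22356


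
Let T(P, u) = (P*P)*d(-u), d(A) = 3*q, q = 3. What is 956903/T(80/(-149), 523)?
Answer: 21244203503/57600 ≈ 3.6882e+5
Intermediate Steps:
d(A) = 9 (d(A) = 3*3 = 9)
T(P, u) = 9*P² (T(P, u) = (P*P)*9 = P²*9 = 9*P²)
956903/T(80/(-149), 523) = 956903/((9*(80/(-149))²)) = 956903/((9*(80*(-1/149))²)) = 956903/((9*(-80/149)²)) = 956903/((9*(6400/22201))) = 956903/(57600/22201) = 956903*(22201/57600) = 21244203503/57600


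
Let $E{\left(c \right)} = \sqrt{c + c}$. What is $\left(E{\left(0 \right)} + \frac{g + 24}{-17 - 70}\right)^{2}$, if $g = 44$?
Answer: $\frac{4624}{7569} \approx 0.61091$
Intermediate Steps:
$E{\left(c \right)} = \sqrt{2} \sqrt{c}$ ($E{\left(c \right)} = \sqrt{2 c} = \sqrt{2} \sqrt{c}$)
$\left(E{\left(0 \right)} + \frac{g + 24}{-17 - 70}\right)^{2} = \left(\sqrt{2} \sqrt{0} + \frac{44 + 24}{-17 - 70}\right)^{2} = \left(\sqrt{2} \cdot 0 + \frac{68}{-87}\right)^{2} = \left(0 + 68 \left(- \frac{1}{87}\right)\right)^{2} = \left(0 - \frac{68}{87}\right)^{2} = \left(- \frac{68}{87}\right)^{2} = \frac{4624}{7569}$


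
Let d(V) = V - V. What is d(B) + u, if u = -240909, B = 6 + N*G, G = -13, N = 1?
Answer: -240909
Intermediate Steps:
B = -7 (B = 6 + 1*(-13) = 6 - 13 = -7)
d(V) = 0
d(B) + u = 0 - 240909 = -240909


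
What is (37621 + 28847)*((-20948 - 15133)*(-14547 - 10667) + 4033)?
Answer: 60469287393756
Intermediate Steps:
(37621 + 28847)*((-20948 - 15133)*(-14547 - 10667) + 4033) = 66468*(-36081*(-25214) + 4033) = 66468*(909746334 + 4033) = 66468*909750367 = 60469287393756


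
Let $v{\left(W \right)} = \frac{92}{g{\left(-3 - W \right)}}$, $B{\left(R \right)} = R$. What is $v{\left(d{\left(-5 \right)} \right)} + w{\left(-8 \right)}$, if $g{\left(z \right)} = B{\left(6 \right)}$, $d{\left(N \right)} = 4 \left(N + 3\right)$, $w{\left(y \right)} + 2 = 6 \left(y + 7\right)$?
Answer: $\frac{22}{3} \approx 7.3333$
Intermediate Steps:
$w{\left(y \right)} = 40 + 6 y$ ($w{\left(y \right)} = -2 + 6 \left(y + 7\right) = -2 + 6 \left(7 + y\right) = -2 + \left(42 + 6 y\right) = 40 + 6 y$)
$d{\left(N \right)} = 12 + 4 N$ ($d{\left(N \right)} = 4 \left(3 + N\right) = 12 + 4 N$)
$g{\left(z \right)} = 6$
$v{\left(W \right)} = \frac{46}{3}$ ($v{\left(W \right)} = \frac{92}{6} = 92 \cdot \frac{1}{6} = \frac{46}{3}$)
$v{\left(d{\left(-5 \right)} \right)} + w{\left(-8 \right)} = \frac{46}{3} + \left(40 + 6 \left(-8\right)\right) = \frac{46}{3} + \left(40 - 48\right) = \frac{46}{3} - 8 = \frac{22}{3}$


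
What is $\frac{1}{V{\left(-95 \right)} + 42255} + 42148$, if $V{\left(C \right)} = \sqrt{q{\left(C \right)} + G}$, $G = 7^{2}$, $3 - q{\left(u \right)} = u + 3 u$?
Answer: $\frac{2787207580297}{66129059} - \frac{4 \sqrt{3}}{595161531} \approx 42148.0$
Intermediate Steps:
$q{\left(u \right)} = 3 - 4 u$ ($q{\left(u \right)} = 3 - \left(u + 3 u\right) = 3 - 4 u$)
$G = 49$
$V{\left(C \right)} = \sqrt{52 - 4 C}$ ($V{\left(C \right)} = \sqrt{\left(3 - 4 C\right) + 49} = \sqrt{52 - 4 C}$)
$\frac{1}{V{\left(-95 \right)} + 42255} + 42148 = \frac{1}{2 \sqrt{13 - -95} + 42255} + 42148 = \frac{1}{2 \sqrt{13 + 95} + 42255} + 42148 = \frac{1}{2 \sqrt{108} + 42255} + 42148 = \frac{1}{2 \cdot 6 \sqrt{3} + 42255} + 42148 = \frac{1}{12 \sqrt{3} + 42255} + 42148 = \frac{1}{42255 + 12 \sqrt{3}} + 42148 = 42148 + \frac{1}{42255 + 12 \sqrt{3}}$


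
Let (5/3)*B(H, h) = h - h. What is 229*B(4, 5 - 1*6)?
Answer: 0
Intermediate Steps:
B(H, h) = 0 (B(H, h) = 3*(h - h)/5 = (⅗)*0 = 0)
229*B(4, 5 - 1*6) = 229*0 = 0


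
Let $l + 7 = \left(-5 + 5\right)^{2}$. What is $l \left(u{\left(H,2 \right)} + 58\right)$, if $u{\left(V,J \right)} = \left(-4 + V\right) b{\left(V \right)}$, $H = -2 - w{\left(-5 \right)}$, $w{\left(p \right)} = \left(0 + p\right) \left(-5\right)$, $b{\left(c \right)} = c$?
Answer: $-6265$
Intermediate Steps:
$w{\left(p \right)} = - 5 p$ ($w{\left(p \right)} = p \left(-5\right) = - 5 p$)
$l = -7$ ($l = -7 + \left(-5 + 5\right)^{2} = -7 + 0^{2} = -7 + 0 = -7$)
$H = -27$ ($H = -2 - \left(-5\right) \left(-5\right) = -2 - 25 = -27$)
$u{\left(V,J \right)} = V \left(-4 + V\right)$ ($u{\left(V,J \right)} = \left(-4 + V\right) V = V \left(-4 + V\right)$)
$l \left(u{\left(H,2 \right)} + 58\right) = - 7 \left(- 27 \left(-4 - 27\right) + 58\right) = - 7 \left(\left(-27\right) \left(-31\right) + 58\right) = - 7 \left(837 + 58\right) = \left(-7\right) 895 = -6265$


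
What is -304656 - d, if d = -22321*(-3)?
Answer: -371619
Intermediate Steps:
d = 66963
-304656 - d = -304656 - 1*66963 = -304656 - 66963 = -371619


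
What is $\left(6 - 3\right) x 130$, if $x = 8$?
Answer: $3120$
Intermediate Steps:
$\left(6 - 3\right) x 130 = \left(6 - 3\right) 8 \cdot 130 = 3 \cdot 8 \cdot 130 = 24 \cdot 130 = 3120$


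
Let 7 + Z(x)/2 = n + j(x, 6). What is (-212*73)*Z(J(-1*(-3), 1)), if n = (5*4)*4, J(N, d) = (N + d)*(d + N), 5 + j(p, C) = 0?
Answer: -2104736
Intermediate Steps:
j(p, C) = -5 (j(p, C) = -5 + 0 = -5)
J(N, d) = (N + d)² (J(N, d) = (N + d)*(N + d) = (N + d)²)
n = 80 (n = 20*4 = 80)
Z(x) = 136 (Z(x) = -14 + 2*(80 - 5) = -14 + 2*75 = -14 + 150 = 136)
(-212*73)*Z(J(-1*(-3), 1)) = -212*73*136 = -15476*136 = -2104736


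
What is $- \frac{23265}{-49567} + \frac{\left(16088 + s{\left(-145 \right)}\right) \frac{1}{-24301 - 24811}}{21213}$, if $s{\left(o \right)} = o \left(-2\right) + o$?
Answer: $\frac{1154141498749}{2459025611112} \approx 0.46935$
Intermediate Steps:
$s{\left(o \right)} = - o$ ($s{\left(o \right)} = - 2 o + o = - o$)
$- \frac{23265}{-49567} + \frac{\left(16088 + s{\left(-145 \right)}\right) \frac{1}{-24301 - 24811}}{21213} = - \frac{23265}{-49567} + \frac{\left(16088 - -145\right) \frac{1}{-24301 - 24811}}{21213} = \left(-23265\right) \left(- \frac{1}{49567}\right) + \frac{16088 + 145}{-49112} \cdot \frac{1}{21213} = \frac{23265}{49567} + 16233 \left(- \frac{1}{49112}\right) \frac{1}{21213} = \frac{23265}{49567} - \frac{773}{49610136} = \frac{1154141498749}{2459025611112}$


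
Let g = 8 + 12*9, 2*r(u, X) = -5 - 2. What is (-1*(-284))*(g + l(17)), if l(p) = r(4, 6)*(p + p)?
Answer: -852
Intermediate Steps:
r(u, X) = -7/2 (r(u, X) = (-5 - 2)/2 = (1/2)*(-7) = -7/2)
l(p) = -7*p (l(p) = -7*(p + p)/2 = -7*p)
g = 116 (g = 8 + 108 = 116)
(-1*(-284))*(g + l(17)) = (-1*(-284))*(116 - 7*17) = 284*(116 - 119) = 284*(-3) = -852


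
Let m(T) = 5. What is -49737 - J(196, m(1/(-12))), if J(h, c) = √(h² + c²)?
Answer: -49737 - √38441 ≈ -49933.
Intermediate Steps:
J(h, c) = √(c² + h²)
-49737 - J(196, m(1/(-12))) = -49737 - √(5² + 196²) = -49737 - √(25 + 38416) = -49737 - √38441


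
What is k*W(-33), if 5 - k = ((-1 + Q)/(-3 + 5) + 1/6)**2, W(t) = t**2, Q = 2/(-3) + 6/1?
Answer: -484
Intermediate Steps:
Q = 16/3 (Q = 2*(-1/3) + 6*1 = -2/3 + 6 = 16/3 ≈ 5.3333)
k = -4/9 (k = 5 - ((-1 + 16/3)/(-3 + 5) + 1/6)**2 = 5 - ((13/3)/2 + 1/6)**2 = 5 - ((13/3)*(1/2) + 1/6)**2 = 5 - (13/6 + 1/6)**2 = 5 - (7/3)**2 = 5 - 1*49/9 = 5 - 49/9 = -4/9 ≈ -0.44444)
k*W(-33) = -4/9*(-33)**2 = -4/9*1089 = -484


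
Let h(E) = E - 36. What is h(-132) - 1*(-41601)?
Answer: 41433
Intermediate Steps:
h(E) = -36 + E
h(-132) - 1*(-41601) = (-36 - 132) - 1*(-41601) = -168 + 41601 = 41433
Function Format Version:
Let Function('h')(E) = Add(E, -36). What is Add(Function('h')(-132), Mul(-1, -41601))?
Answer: 41433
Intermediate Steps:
Function('h')(E) = Add(-36, E)
Add(Function('h')(-132), Mul(-1, -41601)) = Add(Add(-36, -132), Mul(-1, -41601)) = Add(-168, 41601) = 41433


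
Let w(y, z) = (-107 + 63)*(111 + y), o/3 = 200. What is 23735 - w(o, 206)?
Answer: 55019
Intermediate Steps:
o = 600 (o = 3*200 = 600)
w(y, z) = -4884 - 44*y (w(y, z) = -44*(111 + y) = -4884 - 44*y)
23735 - w(o, 206) = 23735 - (-4884 - 44*600) = 23735 - (-4884 - 26400) = 23735 - 1*(-31284) = 23735 + 31284 = 55019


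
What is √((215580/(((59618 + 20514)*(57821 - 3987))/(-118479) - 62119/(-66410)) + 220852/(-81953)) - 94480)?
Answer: 2*I*√13020243886537778819239508371965553585766679/23477389847937245287 ≈ 307.39*I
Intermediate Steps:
√((215580/(((59618 + 20514)*(57821 - 3987))/(-118479) - 62119/(-66410)) + 220852/(-81953)) - 94480) = √((215580/((80132*53834)*(-1/118479) - 62119*(-1/66410)) + 220852*(-1/81953)) - 94480) = √((215580/(4313826088*(-1/118479) + 62119/66410) - 220852/81953) - 94480) = √((215580/(-4313826088/118479 + 62119/66410) - 220852/81953) - 94480) = √((215580/(-286473830707079/7868190390) - 220852/81953) - 94480) = √((215580*(-7868190390/286473830707079) - 220852/81953) - 94480) = √((-1696224484276200/286473830707079 - 220852/81953) - 94480) = √(-202279003619207229908/23477389847937245287 - 94480) = √(-2218346071836730141945668/23477389847937245287) = 2*I*√13020243886537778819239508371965553585766679/23477389847937245287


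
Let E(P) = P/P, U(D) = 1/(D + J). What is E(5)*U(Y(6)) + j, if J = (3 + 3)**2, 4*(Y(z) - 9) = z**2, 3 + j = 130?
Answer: 6859/54 ≈ 127.02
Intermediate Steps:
j = 127 (j = -3 + 130 = 127)
Y(z) = 9 + z**2/4
J = 36 (J = 6**2 = 36)
U(D) = 1/(36 + D) (U(D) = 1/(D + 36) = 1/(36 + D))
E(P) = 1
E(5)*U(Y(6)) + j = 1/(36 + (9 + (1/4)*6**2)) + 127 = 1/(36 + (9 + (1/4)*36)) + 127 = 1/(36 + (9 + 9)) + 127 = 1/(36 + 18) + 127 = 1/54 + 127 = 6859/54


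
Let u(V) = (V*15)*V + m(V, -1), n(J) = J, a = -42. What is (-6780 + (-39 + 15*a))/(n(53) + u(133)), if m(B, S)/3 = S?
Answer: -7449/265385 ≈ -0.028069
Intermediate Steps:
m(B, S) = 3*S
u(V) = -3 + 15*V² (u(V) = (V*15)*V + 3*(-1) = (15*V)*V - 3 = 15*V² - 3 = -3 + 15*V²)
(-6780 + (-39 + 15*a))/(n(53) + u(133)) = (-6780 + (-39 + 15*(-42)))/(53 + (-3 + 15*133²)) = (-6780 + (-39 - 630))/(53 + (-3 + 15*17689)) = (-6780 - 669)/(53 + (-3 + 265335)) = -7449/(53 + 265332) = -7449/265385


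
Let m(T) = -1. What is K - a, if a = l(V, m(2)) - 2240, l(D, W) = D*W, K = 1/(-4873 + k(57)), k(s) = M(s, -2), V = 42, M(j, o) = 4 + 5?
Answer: 11099647/4864 ≈ 2282.0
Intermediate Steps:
M(j, o) = 9
k(s) = 9
K = -1/4864 (K = 1/(-4873 + 9) = 1/(-4864) = -1/4864 ≈ -0.00020559)
a = -2282 (a = 42*(-1) - 2240 = -42 - 2240 = -2282)
K - a = -1/4864 - 1*(-2282) = -1/4864 + 2282 = 11099647/4864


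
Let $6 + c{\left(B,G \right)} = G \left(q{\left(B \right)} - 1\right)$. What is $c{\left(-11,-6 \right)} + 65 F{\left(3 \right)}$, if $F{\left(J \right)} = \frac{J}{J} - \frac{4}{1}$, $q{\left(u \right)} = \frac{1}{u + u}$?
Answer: $- \frac{2142}{11} \approx -194.73$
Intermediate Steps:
$q{\left(u \right)} = \frac{1}{2 u}$
$F{\left(J \right)} = -3$ ($F{\left(J \right)} = 1 - 4 = -3$)
$c{\left(B,G \right)} = -6 + G \left(-1 + \frac{1}{2 B}\right)$ ($c{\left(B,G \right)} = -6 + G \left(\frac{1}{2 B} - 1\right) = -6 + G \left(-1 + \frac{1}{2 B}\right)$)
$c{\left(-11,-6 \right)} + 65 F{\left(3 \right)} = \left(-6 - -6 + \frac{1}{2} \left(-6\right) \frac{1}{-11}\right) + 65 \left(-3\right) = \left(-6 + 6 + \frac{1}{2} \left(-6\right) \left(- \frac{1}{11}\right)\right) - 195 = \left(-6 + 6 + \frac{3}{11}\right) - 195 = \frac{3}{11} - 195 = - \frac{2142}{11}$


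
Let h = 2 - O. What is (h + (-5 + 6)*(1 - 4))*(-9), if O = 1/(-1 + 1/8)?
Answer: -9/7 ≈ -1.2857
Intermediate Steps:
O = -8/7 (O = 1/(-1 + ⅛) = 1/(-7/8) = -8/7 ≈ -1.1429)
h = 22/7 (h = 2 - 1*(-8/7) = 2 + 8/7 = 22/7 ≈ 3.1429)
(h + (-5 + 6)*(1 - 4))*(-9) = (22/7 + (-5 + 6)*(1 - 4))*(-9) = (22/7 + 1*(-3))*(-9) = (22/7 - 3)*(-9) = (⅐)*(-9) = -9/7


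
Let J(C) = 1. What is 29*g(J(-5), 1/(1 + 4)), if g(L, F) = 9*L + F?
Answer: 1334/5 ≈ 266.80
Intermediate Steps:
g(L, F) = F + 9*L
29*g(J(-5), 1/(1 + 4)) = 29*(1/(1 + 4) + 9*1) = 29*(1/5 + 9) = 29*(⅕ + 9) = 29*(46/5) = 1334/5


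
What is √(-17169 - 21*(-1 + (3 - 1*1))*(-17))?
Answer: 6*I*√467 ≈ 129.66*I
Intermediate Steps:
√(-17169 - 21*(-1 + (3 - 1*1))*(-17)) = √(-17169 - 21*(-1 + (3 - 1))*(-17)) = √(-17169 - 21*(-1 + 2)*(-17)) = √(-17169 - 21*(-17)) = √(-17169 + 357) = √(-16812) = 6*I*√467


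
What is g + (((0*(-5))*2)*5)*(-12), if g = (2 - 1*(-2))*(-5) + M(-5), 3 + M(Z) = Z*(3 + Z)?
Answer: -13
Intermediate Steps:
M(Z) = -3 + Z*(3 + Z)
g = -13 (g = (2 - 1*(-2))*(-5) + (-3 + (-5)² + 3*(-5)) = (2 + 2)*(-5) + (-3 + 25 - 15) = 4*(-5) + 7 = -20 + 7 = -13)
g + (((0*(-5))*2)*5)*(-12) = -13 + (((0*(-5))*2)*5)*(-12) = -13 + ((0*2)*5)*(-12) = -13 + (0*5)*(-12) = -13 + 0*(-12) = -13 + 0 = -13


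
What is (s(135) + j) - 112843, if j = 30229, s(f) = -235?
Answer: -82849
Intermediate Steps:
(s(135) + j) - 112843 = (-235 + 30229) - 112843 = 29994 - 112843 = -82849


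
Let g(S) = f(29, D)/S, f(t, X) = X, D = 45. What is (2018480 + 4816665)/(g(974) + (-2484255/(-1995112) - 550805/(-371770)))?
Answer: 35271203245940376680/14309156815511 ≈ 2.4649e+6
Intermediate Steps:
g(S) = 45/S
(2018480 + 4816665)/(g(974) + (-2484255/(-1995112) - 550805/(-371770))) = (2018480 + 4816665)/(45/974 + (-2484255/(-1995112) - 550805/(-371770))) = 6835145/(45*(1/974) + (-2484255*(-1/1995112) - 550805*(-1/371770))) = 6835145/(45/974 + (2484255/1995112 + 110161/74354)) = 6835145/(45/974 + 28892702093/10596039832) = 6835145/(14309156815511/5160271398184) = 6835145*(5160271398184/14309156815511) = 35271203245940376680/14309156815511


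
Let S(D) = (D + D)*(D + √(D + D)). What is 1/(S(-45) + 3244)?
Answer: 3647/26965718 + 135*I*√10/26965718 ≈ 0.00013525 + 1.5831e-5*I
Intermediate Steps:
S(D) = 2*D*(D + √2*√D) (S(D) = (2*D)*(D + √(2*D)) = (2*D)*(D + √2*√D) = 2*D*(D + √2*√D))
1/(S(-45) + 3244) = 1/((2*(-45)² + 2*√2*(-45)^(3/2)) + 3244) = 1/((2*2025 + 2*√2*(-135*I*√5)) + 3244) = 1/((4050 - 270*I*√10) + 3244) = 1/(7294 - 270*I*√10)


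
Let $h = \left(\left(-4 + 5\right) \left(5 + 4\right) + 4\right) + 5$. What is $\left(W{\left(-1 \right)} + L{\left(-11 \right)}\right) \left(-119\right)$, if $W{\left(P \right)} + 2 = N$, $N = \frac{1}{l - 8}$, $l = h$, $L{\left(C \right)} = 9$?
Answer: $- \frac{8449}{10} \approx -844.9$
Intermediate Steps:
$h = 18$ ($h = \left(1 \cdot 9 + 4\right) + 5 = \left(9 + 4\right) + 5 = 13 + 5 = 18$)
$l = 18$
$N = \frac{1}{10}$ ($N = \frac{1}{18 - 8} = \frac{1}{10} \approx 0.1$)
$W{\left(P \right)} = - \frac{19}{10}$ ($W{\left(P \right)} = -2 + \frac{1}{10} = - \frac{19}{10}$)
$\left(W{\left(-1 \right)} + L{\left(-11 \right)}\right) \left(-119\right) = \left(- \frac{19}{10} + 9\right) \left(-119\right) = \frac{71}{10} \left(-119\right) = - \frac{8449}{10}$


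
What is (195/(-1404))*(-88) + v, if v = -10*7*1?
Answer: -520/9 ≈ -57.778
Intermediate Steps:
v = -70 (v = -70*1 = -70)
(195/(-1404))*(-88) + v = (195/(-1404))*(-88) - 70 = (195*(-1/1404))*(-88) - 70 = -5/36*(-88) - 70 = 110/9 - 70 = -520/9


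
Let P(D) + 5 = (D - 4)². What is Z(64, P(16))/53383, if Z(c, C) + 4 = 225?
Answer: 221/53383 ≈ 0.0041399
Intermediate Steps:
P(D) = -5 + (-4 + D)² (P(D) = -5 + (D - 4)² = -5 + (-4 + D)²)
Z(c, C) = 221 (Z(c, C) = -4 + 225 = 221)
Z(64, P(16))/53383 = 221/53383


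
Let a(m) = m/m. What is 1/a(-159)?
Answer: 1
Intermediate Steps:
a(m) = 1
1/a(-159) = 1/1 = 1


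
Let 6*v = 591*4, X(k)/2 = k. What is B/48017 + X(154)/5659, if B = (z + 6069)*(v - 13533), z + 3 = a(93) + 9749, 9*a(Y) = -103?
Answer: -10575328274308/2445553827 ≈ -4324.3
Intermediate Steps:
X(k) = 2*k
a(Y) = -103/9 (a(Y) = (⅑)*(-103) = -103/9)
v = 394 (v = (591*4)/6 = (⅙)*2364 = 394)
z = 87611/9 (z = -3 + (-103/9 + 9749) = -3 + 87638/9 = 87611/9 ≈ 9734.6)
B = -1868786248/9 (B = (87611/9 + 6069)*(394 - 13533) = (142232/9)*(-13139) = -1868786248/9 ≈ -2.0764e+8)
B/48017 + X(154)/5659 = -1868786248/9/48017 + (2*154)/5659 = -1868786248/9*1/48017 + 308*(1/5659) = -1868786248/432153 + 308/5659 = -10575328274308/2445553827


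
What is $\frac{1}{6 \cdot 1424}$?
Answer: $\frac{1}{8544} \approx 0.00011704$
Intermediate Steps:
$\frac{1}{6 \cdot 1424} = \frac{1}{8544}$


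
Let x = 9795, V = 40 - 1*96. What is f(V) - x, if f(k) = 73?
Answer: -9722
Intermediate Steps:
V = -56 (V = 40 - 96 = -56)
f(V) - x = 73 - 1*9795 = 73 - 9795 = -9722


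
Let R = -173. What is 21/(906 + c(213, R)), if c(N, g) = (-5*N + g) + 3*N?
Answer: 21/307 ≈ 0.068404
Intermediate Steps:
c(N, g) = g - 2*N (c(N, g) = (g - 5*N) + 3*N = g - 2*N)
21/(906 + c(213, R)) = 21/(906 + (-173 - 2*213)) = 21/(906 + (-173 - 426)) = 21/(906 - 599) = 21/307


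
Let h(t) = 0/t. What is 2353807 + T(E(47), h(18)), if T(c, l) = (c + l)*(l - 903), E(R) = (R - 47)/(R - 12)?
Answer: 2353807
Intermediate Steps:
E(R) = (-47 + R)/(-12 + R)
h(t) = 0
T(c, l) = (-903 + l)*(c + l) (T(c, l) = (c + l)*(-903 + l) = (-903 + l)*(c + l))
2353807 + T(E(47), h(18)) = 2353807 + (0**2 - 903*(-47 + 47)/(-12 + 47) - 903*0 + ((-47 + 47)/(-12 + 47))*0) = 2353807 + (0 - 903*0/35 + 0 + (0/35)*0) = 2353807 + (0 - 129*0/5 + 0 + ((1/35)*0)*0) = 2353807 + (0 - 903*0 + 0 + 0*0) = 2353807 + (0 + 0 + 0 + 0) = 2353807 + 0 = 2353807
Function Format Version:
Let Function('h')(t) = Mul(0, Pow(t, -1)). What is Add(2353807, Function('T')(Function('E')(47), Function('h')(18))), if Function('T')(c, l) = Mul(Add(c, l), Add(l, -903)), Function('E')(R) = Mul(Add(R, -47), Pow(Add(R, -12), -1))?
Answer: 2353807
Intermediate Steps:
Function('E')(R) = Mul(Pow(Add(-12, R), -1), Add(-47, R)) (Function('E')(R) = Mul(Add(-47, R), Pow(Add(-12, R), -1)) = Mul(Pow(Add(-12, R), -1), Add(-47, R)))
Function('h')(t) = 0
Function('T')(c, l) = Mul(Add(-903, l), Add(c, l)) (Function('T')(c, l) = Mul(Add(c, l), Add(-903, l)) = Mul(Add(-903, l), Add(c, l)))
Add(2353807, Function('T')(Function('E')(47), Function('h')(18))) = Add(2353807, Add(Pow(0, 2), Mul(-903, Mul(Pow(Add(-12, 47), -1), Add(-47, 47))), Mul(-903, 0), Mul(Mul(Pow(Add(-12, 47), -1), Add(-47, 47)), 0))) = Add(2353807, Add(0, Mul(-903, Mul(Pow(35, -1), 0)), 0, Mul(Mul(Pow(35, -1), 0), 0))) = Add(2353807, Add(0, Mul(-903, Mul(Rational(1, 35), 0)), 0, Mul(Mul(Rational(1, 35), 0), 0))) = Add(2353807, Add(0, Mul(-903, 0), 0, Mul(0, 0))) = Add(2353807, Add(0, 0, 0, 0)) = Add(2353807, 0) = 2353807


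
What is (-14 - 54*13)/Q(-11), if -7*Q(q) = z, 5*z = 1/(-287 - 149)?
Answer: -10926160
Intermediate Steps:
z = -1/2180 (z = 1/(5*(-287 - 149)) = (1/5)/(-436) = (1/5)*(-1/436) = -1/2180 ≈ -0.00045872)
Q(q) = 1/15260 (Q(q) = -1/7*(-1/2180) = 1/15260)
(-14 - 54*13)/Q(-11) = (-14 - 54*13)/(1/15260) = (-14 - 702)*15260 = -716*15260 = -10926160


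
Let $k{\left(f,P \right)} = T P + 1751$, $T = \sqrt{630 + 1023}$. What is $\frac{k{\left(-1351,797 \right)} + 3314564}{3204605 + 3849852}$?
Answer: $\frac{3316315}{7054457} + \frac{797 \sqrt{1653}}{7054457} \approx 0.4747$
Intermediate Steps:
$T = \sqrt{1653} \approx 40.657$
$k{\left(f,P \right)} = 1751 + P \sqrt{1653}$ ($k{\left(f,P \right)} = \sqrt{1653} P + 1751 = P \sqrt{1653} + 1751 = 1751 + P \sqrt{1653}$)
$\frac{k{\left(-1351,797 \right)} + 3314564}{3204605 + 3849852} = \frac{\left(1751 + 797 \sqrt{1653}\right) + 3314564}{3204605 + 3849852} = \frac{3316315 + 797 \sqrt{1653}}{7054457} = \left(3316315 + 797 \sqrt{1653}\right) \frac{1}{7054457} = \frac{3316315}{7054457} + \frac{797 \sqrt{1653}}{7054457}$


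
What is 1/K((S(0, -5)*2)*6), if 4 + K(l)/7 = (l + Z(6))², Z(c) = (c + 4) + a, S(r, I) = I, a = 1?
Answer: 1/16779 ≈ 5.9598e-5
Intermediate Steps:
Z(c) = 5 + c (Z(c) = (c + 4) + 1 = (4 + c) + 1 = 5 + c)
K(l) = -28 + 7*(11 + l)² (K(l) = -28 + 7*(l + (5 + 6))² = -28 + 7*(l + 11)² = -28 + 7*(11 + l)²)
1/K((S(0, -5)*2)*6) = 1/(-28 + 7*(11 - 5*2*6)²) = 1/(-28 + 7*(11 - 10*6)²) = 1/(-28 + 7*(11 - 60)²) = 1/(-28 + 7*(-49)²) = 1/(-28 + 7*2401) = 1/(-28 + 16807) = 1/16779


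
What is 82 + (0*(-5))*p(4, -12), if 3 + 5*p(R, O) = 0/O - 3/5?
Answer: 82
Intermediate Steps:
p(R, O) = -18/25 (p(R, O) = -⅗ + (0/O - 3/5)/5 = -⅗ + (0 - 3*⅕)/5 = -⅗ + (0 - ⅗)/5 = -⅗ + (⅕)*(-⅗) = -⅗ - 3/25 = -18/25)
82 + (0*(-5))*p(4, -12) = 82 + (0*(-5))*(-18/25) = 82 + 0*(-18/25) = 82 + 0 = 82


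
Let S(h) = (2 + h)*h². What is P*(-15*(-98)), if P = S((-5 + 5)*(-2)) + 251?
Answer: 368970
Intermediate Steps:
S(h) = h²*(2 + h)
P = 251 (P = ((-5 + 5)*(-2))²*(2 + (-5 + 5)*(-2)) + 251 = (0*(-2))²*(2 + 0*(-2)) + 251 = 0²*(2 + 0) + 251 = 0*2 + 251 = 0 + 251 = 251)
P*(-15*(-98)) = 251*(-15*(-98)) = 251*1470 = 368970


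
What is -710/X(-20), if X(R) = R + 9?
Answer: 710/11 ≈ 64.545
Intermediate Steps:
X(R) = 9 + R
-710/X(-20) = -710/(9 - 20) = -710/(-11) = -710*(-1/11) = 710/11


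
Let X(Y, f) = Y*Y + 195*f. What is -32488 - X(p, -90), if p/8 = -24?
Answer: -51802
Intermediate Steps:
p = -192 (p = 8*(-24) = -192)
X(Y, f) = Y**2 + 195*f
-32488 - X(p, -90) = -32488 - ((-192)**2 + 195*(-90)) = -32488 - (36864 - 17550) = -32488 - 1*19314 = -32488 - 19314 = -51802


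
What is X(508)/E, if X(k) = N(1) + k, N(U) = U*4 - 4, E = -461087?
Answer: -508/461087 ≈ -0.0011017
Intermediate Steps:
N(U) = -4 + 4*U (N(U) = 4*U - 4 = -4 + 4*U)
X(k) = k (X(k) = (-4 + 4*1) + k = (-4 + 4) + k = 0 + k = k)
X(508)/E = 508/(-461087) = 508*(-1/461087) = -508/461087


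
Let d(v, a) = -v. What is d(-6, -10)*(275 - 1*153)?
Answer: 732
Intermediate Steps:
d(-6, -10)*(275 - 1*153) = (-1*(-6))*(275 - 1*153) = 6*(275 - 153) = 6*122 = 732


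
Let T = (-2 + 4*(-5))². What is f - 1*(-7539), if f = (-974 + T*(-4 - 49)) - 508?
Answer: -19595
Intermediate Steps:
T = 484 (T = (-2 - 20)² = (-22)² = 484)
f = -27134 (f = (-974 + 484*(-4 - 49)) - 508 = (-974 + 484*(-53)) - 508 = (-974 - 25652) - 508 = -26626 - 508 = -27134)
f - 1*(-7539) = -27134 - 1*(-7539) = -27134 + 7539 = -19595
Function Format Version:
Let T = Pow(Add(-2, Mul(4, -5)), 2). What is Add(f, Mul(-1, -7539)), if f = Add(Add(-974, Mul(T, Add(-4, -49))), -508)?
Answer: -19595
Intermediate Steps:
T = 484 (T = Pow(Add(-2, -20), 2) = Pow(-22, 2) = 484)
f = -27134 (f = Add(Add(-974, Mul(484, Add(-4, -49))), -508) = Add(Add(-974, Mul(484, -53)), -508) = Add(Add(-974, -25652), -508) = Add(-26626, -508) = -27134)
Add(f, Mul(-1, -7539)) = Add(-27134, Mul(-1, -7539)) = Add(-27134, 7539) = -19595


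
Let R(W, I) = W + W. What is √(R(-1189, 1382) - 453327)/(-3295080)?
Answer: -I*√455705/3295080 ≈ -0.00020487*I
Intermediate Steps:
R(W, I) = 2*W
√(R(-1189, 1382) - 453327)/(-3295080) = √(2*(-1189) - 453327)/(-3295080) = √(-2378 - 453327)*(-1/3295080) = √(-455705)*(-1/3295080) = (I*√455705)*(-1/3295080) = -I*√455705/3295080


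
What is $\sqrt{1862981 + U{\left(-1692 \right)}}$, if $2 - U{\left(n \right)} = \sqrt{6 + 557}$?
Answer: $\sqrt{1862983 - \sqrt{563}} \approx 1364.9$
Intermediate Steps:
$U{\left(n \right)} = 2 - \sqrt{563}$ ($U{\left(n \right)} = 2 - \sqrt{6 + 557} = 2 - \sqrt{563}$)
$\sqrt{1862981 + U{\left(-1692 \right)}} = \sqrt{1862981 + \left(2 - \sqrt{563}\right)} = \sqrt{1862983 - \sqrt{563}}$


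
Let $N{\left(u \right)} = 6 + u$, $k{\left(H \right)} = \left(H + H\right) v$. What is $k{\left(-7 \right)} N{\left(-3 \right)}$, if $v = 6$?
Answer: $-252$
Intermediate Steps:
$k{\left(H \right)} = 12 H$ ($k{\left(H \right)} = \left(H + H\right) 6 = 2 H 6 = 12 H$)
$k{\left(-7 \right)} N{\left(-3 \right)} = 12 \left(-7\right) \left(6 - 3\right) = \left(-84\right) 3 = -252$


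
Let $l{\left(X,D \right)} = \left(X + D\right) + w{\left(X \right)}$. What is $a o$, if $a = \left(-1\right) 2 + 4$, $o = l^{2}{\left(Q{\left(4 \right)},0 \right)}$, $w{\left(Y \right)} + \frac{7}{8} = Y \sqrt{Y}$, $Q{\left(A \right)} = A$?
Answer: $\frac{7921}{32} \approx 247.53$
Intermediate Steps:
$w{\left(Y \right)} = - \frac{7}{8} + Y^{\frac{3}{2}}$ ($w{\left(Y \right)} = - \frac{7}{8} + Y \sqrt{Y} = - \frac{7}{8} + Y^{\frac{3}{2}}$)
$l{\left(X,D \right)} = - \frac{7}{8} + D + X + X^{\frac{3}{2}}$ ($l{\left(X,D \right)} = \left(X + D\right) + \left(- \frac{7}{8} + X^{\frac{3}{2}}\right) = \left(D + X\right) + \left(- \frac{7}{8} + X^{\frac{3}{2}}\right) = - \frac{7}{8} + D + X + X^{\frac{3}{2}}$)
$o = \frac{7921}{64}$ ($o = \left(- \frac{7}{8} + 0 + 4 + 4^{\frac{3}{2}}\right)^{2} = \left(- \frac{7}{8} + 0 + 4 + 8\right)^{2} = \left(\frac{89}{8}\right)^{2} = \frac{7921}{64} \approx 123.77$)
$a = 2$ ($a = -2 + 4 = 2$)
$a o = 2 \cdot \frac{7921}{64} = \frac{7921}{32}$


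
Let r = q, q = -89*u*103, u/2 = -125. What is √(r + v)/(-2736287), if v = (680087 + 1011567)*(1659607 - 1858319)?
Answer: -I*√336149657898/2736287 ≈ -0.21189*I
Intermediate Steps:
u = -250 (u = 2*(-125) = -250)
v = -336151949648 (v = 1691654*(-198712) = -336151949648)
q = 2291750 (q = -89*(-250)*103 = 22250*103 = 2291750)
r = 2291750
√(r + v)/(-2736287) = √(2291750 - 336151949648)/(-2736287) = √(-336149657898)*(-1/2736287) = (I*√336149657898)*(-1/2736287) = -I*√336149657898/2736287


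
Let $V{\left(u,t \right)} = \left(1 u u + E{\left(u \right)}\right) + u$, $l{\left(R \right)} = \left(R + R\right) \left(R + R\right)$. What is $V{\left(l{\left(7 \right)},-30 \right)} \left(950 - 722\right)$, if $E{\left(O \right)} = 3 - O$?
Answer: $8759532$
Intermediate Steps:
$l{\left(R \right)} = 4 R^{2}$ ($l{\left(R \right)} = 2 R 2 R = 4 R^{2}$)
$V{\left(u,t \right)} = 3 + u^{2}$ ($V{\left(u,t \right)} = \left(1 u u - \left(-3 + u\right)\right) + u = \left(u u - \left(-3 + u\right)\right) + u = \left(u^{2} - \left(-3 + u\right)\right) + u = \left(3 + u^{2} - u\right) + u = 3 + u^{2}$)
$V{\left(l{\left(7 \right)},-30 \right)} \left(950 - 722\right) = \left(3 + \left(4 \cdot 7^{2}\right)^{2}\right) \left(950 - 722\right) = \left(3 + \left(4 \cdot 49\right)^{2}\right) 228 = \left(3 + 196^{2}\right) 228 = \left(3 + 38416\right) 228 = 38419 \cdot 228 = 8759532$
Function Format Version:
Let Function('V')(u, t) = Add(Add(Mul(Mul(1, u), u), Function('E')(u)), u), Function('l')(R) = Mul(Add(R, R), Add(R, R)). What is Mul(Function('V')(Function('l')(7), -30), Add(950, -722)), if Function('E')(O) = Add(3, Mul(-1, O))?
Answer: 8759532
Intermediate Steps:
Function('l')(R) = Mul(4, Pow(R, 2)) (Function('l')(R) = Mul(Mul(2, R), Mul(2, R)) = Mul(4, Pow(R, 2)))
Function('V')(u, t) = Add(3, Pow(u, 2)) (Function('V')(u, t) = Add(Add(Mul(Mul(1, u), u), Add(3, Mul(-1, u))), u) = Add(Add(Mul(u, u), Add(3, Mul(-1, u))), u) = Add(Add(Pow(u, 2), Add(3, Mul(-1, u))), u) = Add(Add(3, Pow(u, 2), Mul(-1, u)), u) = Add(3, Pow(u, 2)))
Mul(Function('V')(Function('l')(7), -30), Add(950, -722)) = Mul(Add(3, Pow(Mul(4, Pow(7, 2)), 2)), Add(950, -722)) = Mul(Add(3, Pow(Mul(4, 49), 2)), 228) = Mul(Add(3, Pow(196, 2)), 228) = Mul(Add(3, 38416), 228) = Mul(38419, 228) = 8759532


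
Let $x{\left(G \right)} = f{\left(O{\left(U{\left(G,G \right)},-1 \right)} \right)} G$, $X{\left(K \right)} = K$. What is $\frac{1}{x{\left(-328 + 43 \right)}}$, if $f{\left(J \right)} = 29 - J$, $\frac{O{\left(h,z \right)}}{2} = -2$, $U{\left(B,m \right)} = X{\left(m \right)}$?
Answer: $- \frac{1}{9405} \approx -0.00010633$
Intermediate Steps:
$U{\left(B,m \right)} = m$
$O{\left(h,z \right)} = -4$ ($O{\left(h,z \right)} = 2 \left(-2\right) = -4$)
$x{\left(G \right)} = 33 G$ ($x{\left(G \right)} = \left(29 - -4\right) G = \left(29 + 4\right) G = 33 G$)
$\frac{1}{x{\left(-328 + 43 \right)}} = \frac{1}{33 \left(-328 + 43\right)} = \frac{1}{33 \left(-285\right)} = \frac{1}{-9405} = - \frac{1}{9405}$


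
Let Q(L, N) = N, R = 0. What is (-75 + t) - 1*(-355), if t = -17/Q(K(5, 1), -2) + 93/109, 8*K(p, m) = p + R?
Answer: 63079/218 ≈ 289.35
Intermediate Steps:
K(p, m) = p/8 (K(p, m) = (p + 0)/8 = p/8)
t = 2039/218 (t = -17/(-2) + 93/109 = -17*(-½) + 93*(1/109) = 17/2 + 93/109 = 2039/218 ≈ 9.3532)
(-75 + t) - 1*(-355) = (-75 + 2039/218) - 1*(-355) = -14311/218 + 355 = 63079/218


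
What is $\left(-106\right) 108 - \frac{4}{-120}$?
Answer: $- \frac{343439}{30} \approx -11448.0$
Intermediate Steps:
$\left(-106\right) 108 - \frac{4}{-120} = -11448 - - \frac{1}{30} = -11448 + \frac{1}{30} = - \frac{343439}{30}$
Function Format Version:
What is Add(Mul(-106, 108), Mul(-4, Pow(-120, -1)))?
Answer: Rational(-343439, 30) ≈ -11448.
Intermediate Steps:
Add(Mul(-106, 108), Mul(-4, Pow(-120, -1))) = Add(-11448, Mul(-4, Rational(-1, 120))) = Add(-11448, Rational(1, 30)) = Rational(-343439, 30)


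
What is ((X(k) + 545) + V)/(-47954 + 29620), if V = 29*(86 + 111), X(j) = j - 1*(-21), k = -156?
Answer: -6123/18334 ≈ -0.33397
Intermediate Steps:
X(j) = 21 + j (X(j) = j + 21 = 21 + j)
V = 5713 (V = 29*197 = 5713)
((X(k) + 545) + V)/(-47954 + 29620) = (((21 - 156) + 545) + 5713)/(-47954 + 29620) = ((-135 + 545) + 5713)/(-18334) = (410 + 5713)*(-1/18334) = 6123*(-1/18334) = -6123/18334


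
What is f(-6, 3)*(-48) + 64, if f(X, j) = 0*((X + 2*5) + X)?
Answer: 64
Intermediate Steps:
f(X, j) = 0 (f(X, j) = 0*((X + 10) + X) = 0*((10 + X) + X) = 0*(10 + 2*X) = 0)
f(-6, 3)*(-48) + 64 = 0*(-48) + 64 = 0 + 64 = 64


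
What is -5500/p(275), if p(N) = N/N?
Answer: -5500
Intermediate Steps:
p(N) = 1
-5500/p(275) = -5500/1 = -5500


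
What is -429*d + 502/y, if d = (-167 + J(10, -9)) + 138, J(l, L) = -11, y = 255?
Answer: 4376302/255 ≈ 17162.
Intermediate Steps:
d = -40 (d = (-167 - 11) + 138 = -178 + 138 = -40)
-429*d + 502/y = -429*(-40) + 502/255 = 17160 + 502*(1/255) = 17160 + 502/255 = 4376302/255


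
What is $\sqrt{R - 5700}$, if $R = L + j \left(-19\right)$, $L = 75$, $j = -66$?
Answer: $i \sqrt{4371} \approx 66.114 i$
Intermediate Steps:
$R = 1329$ ($R = 75 - -1254 = 75 + 1254 = 1329$)
$\sqrt{R - 5700} = \sqrt{1329 - 5700} = \sqrt{-4371} = i \sqrt{4371}$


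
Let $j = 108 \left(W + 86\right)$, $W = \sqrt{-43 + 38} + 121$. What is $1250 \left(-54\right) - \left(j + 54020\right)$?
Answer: $-143876 - 108 i \sqrt{5} \approx -1.4388 \cdot 10^{5} - 241.5 i$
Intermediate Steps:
$W = 121 + i \sqrt{5}$ ($W = \sqrt{-5} + 121 = i \sqrt{5} + 121 = 121 + i \sqrt{5} \approx 121.0 + 2.2361 i$)
$j = 22356 + 108 i \sqrt{5}$ ($j = 108 \left(\left(121 + i \sqrt{5}\right) + 86\right) = 108 \left(207 + i \sqrt{5}\right) = 22356 + 108 i \sqrt{5} \approx 22356.0 + 241.5 i$)
$1250 \left(-54\right) - \left(j + 54020\right) = 1250 \left(-54\right) - \left(\left(22356 + 108 i \sqrt{5}\right) + 54020\right) = -67500 - \left(76376 + 108 i \sqrt{5}\right) = -143876 - 108 i \sqrt{5}$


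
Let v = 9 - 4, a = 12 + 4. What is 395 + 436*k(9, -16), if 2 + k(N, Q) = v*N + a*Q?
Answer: -92473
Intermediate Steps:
a = 16
v = 5
k(N, Q) = -2 + 5*N + 16*Q (k(N, Q) = -2 + (5*N + 16*Q) = -2 + 5*N + 16*Q)
395 + 436*k(9, -16) = 395 + 436*(-2 + 5*9 + 16*(-16)) = 395 + 436*(-2 + 45 - 256) = 395 + 436*(-213) = 395 - 92868 = -92473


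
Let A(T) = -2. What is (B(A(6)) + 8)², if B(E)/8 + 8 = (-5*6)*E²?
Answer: 1032256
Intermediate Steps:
B(E) = -64 - 240*E² (B(E) = -64 + 8*((-5*6)*E²) = -64 + 8*(-30*E²) = -64 - 240*E²)
(B(A(6)) + 8)² = ((-64 - 240*(-2)²) + 8)² = ((-64 - 240*4) + 8)² = ((-64 - 960) + 8)² = (-1024 + 8)² = (-1016)² = 1032256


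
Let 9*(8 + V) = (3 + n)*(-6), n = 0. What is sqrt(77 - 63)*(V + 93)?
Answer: 83*sqrt(14) ≈ 310.56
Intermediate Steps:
V = -10 (V = -8 + ((3 + 0)*(-6))/9 = -8 + (3*(-6))/9 = -8 + (1/9)*(-18) = -8 - 2 = -10)
sqrt(77 - 63)*(V + 93) = sqrt(77 - 63)*(-10 + 93) = sqrt(14)*83 = 83*sqrt(14)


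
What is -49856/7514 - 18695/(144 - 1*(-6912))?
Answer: -246129083/26509392 ≈ -9.2846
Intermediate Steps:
-49856/7514 - 18695/(144 - 1*(-6912)) = -49856*1/7514 - 18695/(144 + 6912) = -24928/3757 - 18695/7056 = -246129083/26509392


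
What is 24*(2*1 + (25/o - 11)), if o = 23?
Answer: -4368/23 ≈ -189.91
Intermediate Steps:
24*(2*1 + (25/o - 11)) = 24*(2*1 + (25/23 - 11)) = 24*(2 + (25*(1/23) - 11)) = 24*(2 + (25/23 - 11)) = 24*(2 - 228/23) = 24*(-182/23) = -4368/23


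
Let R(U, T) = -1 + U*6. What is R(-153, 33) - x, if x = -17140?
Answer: 16221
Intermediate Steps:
R(U, T) = -1 + 6*U
R(-153, 33) - x = (-1 + 6*(-153)) - 1*(-17140) = (-1 - 918) + 17140 = -919 + 17140 = 16221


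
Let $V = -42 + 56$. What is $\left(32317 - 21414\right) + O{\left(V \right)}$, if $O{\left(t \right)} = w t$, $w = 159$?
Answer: $13129$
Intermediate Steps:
$V = 14$
$O{\left(t \right)} = 159 t$
$\left(32317 - 21414\right) + O{\left(V \right)} = \left(32317 - 21414\right) + 159 \cdot 14 = 10903 + 2226 = 13129$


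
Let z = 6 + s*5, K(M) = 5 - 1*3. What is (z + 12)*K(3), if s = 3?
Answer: 66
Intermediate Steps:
K(M) = 2 (K(M) = 5 - 3 = 2)
z = 21 (z = 6 + 3*5 = 6 + 15 = 21)
(z + 12)*K(3) = (21 + 12)*2 = 33*2 = 66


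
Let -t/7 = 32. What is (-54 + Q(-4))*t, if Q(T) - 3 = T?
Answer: 12320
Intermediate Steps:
t = -224 (t = -7*32 = -224)
Q(T) = 3 + T
(-54 + Q(-4))*t = (-54 + (3 - 4))*(-224) = (-54 - 1)*(-224) = -55*(-224) = 12320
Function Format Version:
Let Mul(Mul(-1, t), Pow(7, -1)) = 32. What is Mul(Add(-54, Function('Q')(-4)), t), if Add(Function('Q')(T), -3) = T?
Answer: 12320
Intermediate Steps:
t = -224 (t = Mul(-7, 32) = -224)
Function('Q')(T) = Add(3, T)
Mul(Add(-54, Function('Q')(-4)), t) = Mul(Add(-54, Add(3, -4)), -224) = Mul(Add(-54, -1), -224) = Mul(-55, -224) = 12320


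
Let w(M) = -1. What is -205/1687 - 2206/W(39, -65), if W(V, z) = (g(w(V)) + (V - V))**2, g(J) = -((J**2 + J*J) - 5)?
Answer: -3723367/15183 ≈ -245.23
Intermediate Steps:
g(J) = 5 - 2*J**2 (g(J) = -((J**2 + J**2) - 5) = -(2*J**2 - 5) = -(-5 + 2*J**2) = 5 - 2*J**2)
W(V, z) = 9 (W(V, z) = ((5 - 2*(-1)**2) + (V - V))**2 = ((5 - 2*1) + 0)**2 = ((5 - 2) + 0)**2 = (3 + 0)**2 = 3**2 = 9)
-205/1687 - 2206/W(39, -65) = -205/1687 - 2206/9 = -3723367/15183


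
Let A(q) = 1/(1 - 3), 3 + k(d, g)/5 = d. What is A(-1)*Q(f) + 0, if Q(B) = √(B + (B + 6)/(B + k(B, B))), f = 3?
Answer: -√6/2 ≈ -1.2247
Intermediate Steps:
k(d, g) = -15 + 5*d
A(q) = -½ (A(q) = 1/(-2) = -½)
Q(B) = √(B + (6 + B)/(-15 + 6*B)) (Q(B) = √(B + (B + 6)/(B + (-15 + 5*B))) = √(B + (6 + B)/(-15 + 6*B)))
A(-1)*Q(f) + 0 = -√6*√((3 - 7*3 + 3*3²)/(-5 + 2*3))/6 + 0 = -√6*√((3 - 21 + 3*9)/(-5 + 6))/6 + 0 = -√6*√((3 - 21 + 27)/1)/6 + 0 = -√6*√(1*9)/6 + 0 = -√6*√9/6 + 0 = -√6*3/6 + 0 = -√6/2 + 0 = -√6/2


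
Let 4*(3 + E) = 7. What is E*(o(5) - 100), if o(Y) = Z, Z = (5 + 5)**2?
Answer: 0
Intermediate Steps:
E = -5/4 (E = -3 + (1/4)*7 = -3 + 7/4 = -5/4 ≈ -1.2500)
Z = 100 (Z = 10**2 = 100)
o(Y) = 100
E*(o(5) - 100) = -5*(100 - 100)/4 = -5/4*0 = 0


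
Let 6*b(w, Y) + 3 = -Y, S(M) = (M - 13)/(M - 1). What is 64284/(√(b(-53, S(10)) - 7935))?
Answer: -192852*I*√71419/71419 ≈ -721.63*I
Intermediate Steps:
S(M) = (-13 + M)/(-1 + M)
b(w, Y) = -½ - Y/6 (b(w, Y) = -½ + (-Y)/6 = -½ - Y/6)
64284/(√(b(-53, S(10)) - 7935)) = 64284/(√((-½ - (-13 + 10)/(6*(-1 + 10))) - 7935)) = 64284/(√((-½ - (-3)/(6*9)) - 7935)) = 64284/(√((-½ - (-3)/54) - 7935)) = 64284/(√((-½ - ⅙*(-⅓)) - 7935)) = 64284/(√((-½ + 1/18) - 7935)) = 64284/(√(-4/9 - 7935)) = 64284/(√(-71419/9)) = 64284/((I*√71419/3)) = 64284*(-3*I*√71419/71419) = -192852*I*√71419/71419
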